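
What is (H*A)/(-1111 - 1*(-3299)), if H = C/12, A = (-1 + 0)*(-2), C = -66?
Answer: -11/2188 ≈ -0.0050274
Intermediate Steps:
A = 2 (A = -1*(-2) = 2)
H = -11/2 (H = -66/12 = -66*1/12 = -11/2 ≈ -5.5000)
(H*A)/(-1111 - 1*(-3299)) = (-11/2*2)/(-1111 - 1*(-3299)) = -11/(-1111 + 3299) = -11/2188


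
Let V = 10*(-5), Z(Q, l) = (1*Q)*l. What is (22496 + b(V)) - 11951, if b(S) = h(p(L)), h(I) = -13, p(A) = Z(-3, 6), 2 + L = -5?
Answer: 10532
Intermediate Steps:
L = -7 (L = -2 - 5 = -7)
Z(Q, l) = Q*l
p(A) = -18 (p(A) = -3*6 = -18)
V = -50
b(S) = -13
(22496 + b(V)) - 11951 = (22496 - 13) - 11951 = 22483 - 11951 = 10532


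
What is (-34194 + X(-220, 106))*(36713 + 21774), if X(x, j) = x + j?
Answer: -2006571996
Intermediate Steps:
X(x, j) = j + x
(-34194 + X(-220, 106))*(36713 + 21774) = (-34194 + (106 - 220))*(36713 + 21774) = (-34194 - 114)*58487 = -34308*58487 = -2006571996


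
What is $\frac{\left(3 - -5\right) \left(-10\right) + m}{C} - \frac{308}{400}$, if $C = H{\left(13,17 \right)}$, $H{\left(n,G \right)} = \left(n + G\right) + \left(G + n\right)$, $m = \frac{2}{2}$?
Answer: $- \frac{313}{150} \approx -2.0867$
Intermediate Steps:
$m = 1$ ($m = 2 \cdot \frac{1}{2} = 1$)
$H{\left(n,G \right)} = 2 G + 2 n$ ($H{\left(n,G \right)} = \left(G + n\right) + \left(G + n\right) = 2 G + 2 n$)
$C = 60$ ($C = 2 \cdot 17 + 2 \cdot 13 = 34 + 26 = 60$)
$\frac{\left(3 - -5\right) \left(-10\right) + m}{C} - \frac{308}{400} = \frac{\left(3 - -5\right) \left(-10\right) + 1}{60} - \frac{308}{400} = \left(\left(3 + 5\right) \left(-10\right) + 1\right) \frac{1}{60} - \frac{77}{100} = \left(8 \left(-10\right) + 1\right) \frac{1}{60} - \frac{77}{100} = \left(-80 + 1\right) \frac{1}{60} - \frac{77}{100} = \left(-79\right) \frac{1}{60} - \frac{77}{100} = - \frac{79}{60} - \frac{77}{100} = - \frac{313}{150}$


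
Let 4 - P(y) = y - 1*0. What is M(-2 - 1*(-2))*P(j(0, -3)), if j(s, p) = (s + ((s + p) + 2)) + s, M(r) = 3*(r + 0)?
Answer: 0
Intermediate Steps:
M(r) = 3*r
j(s, p) = 2 + p + 3*s (j(s, p) = (s + ((p + s) + 2)) + s = (s + (2 + p + s)) + s = (2 + p + 2*s) + s = 2 + p + 3*s)
P(y) = 4 - y (P(y) = 4 - (y - 1*0) = 4 - (y + 0) = 4 - y)
M(-2 - 1*(-2))*P(j(0, -3)) = (3*(-2 - 1*(-2)))*(4 - (2 - 3 + 3*0)) = (3*(-2 + 2))*(4 - (2 - 3 + 0)) = (3*0)*(4 - 1*(-1)) = 0*(4 + 1) = 0*5 = 0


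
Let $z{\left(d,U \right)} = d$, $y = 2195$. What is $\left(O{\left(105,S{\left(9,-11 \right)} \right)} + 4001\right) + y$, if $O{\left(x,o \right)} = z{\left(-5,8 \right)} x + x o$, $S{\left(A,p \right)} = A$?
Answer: $6616$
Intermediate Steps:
$O{\left(x,o \right)} = - 5 x + o x$ ($O{\left(x,o \right)} = - 5 x + x o = - 5 x + o x$)
$\left(O{\left(105,S{\left(9,-11 \right)} \right)} + 4001\right) + y = \left(105 \left(-5 + 9\right) + 4001\right) + 2195 = \left(105 \cdot 4 + 4001\right) + 2195 = \left(420 + 4001\right) + 2195 = 4421 + 2195 = 6616$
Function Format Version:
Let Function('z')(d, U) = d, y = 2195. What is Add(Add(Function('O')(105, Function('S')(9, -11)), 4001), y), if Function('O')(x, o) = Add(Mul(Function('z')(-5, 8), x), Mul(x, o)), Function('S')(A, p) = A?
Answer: 6616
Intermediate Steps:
Function('O')(x, o) = Add(Mul(-5, x), Mul(o, x)) (Function('O')(x, o) = Add(Mul(-5, x), Mul(x, o)) = Add(Mul(-5, x), Mul(o, x)))
Add(Add(Function('O')(105, Function('S')(9, -11)), 4001), y) = Add(Add(Mul(105, Add(-5, 9)), 4001), 2195) = Add(Add(Mul(105, 4), 4001), 2195) = Add(Add(420, 4001), 2195) = Add(4421, 2195) = 6616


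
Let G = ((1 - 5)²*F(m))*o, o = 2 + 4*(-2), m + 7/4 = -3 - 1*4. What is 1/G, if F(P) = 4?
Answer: -1/384 ≈ -0.0026042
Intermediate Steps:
m = -35/4 (m = -7/4 + (-3 - 1*4) = -7/4 + (-3 - 4) = -7/4 - 7 = -35/4 ≈ -8.7500)
o = -6 (o = 2 - 8 = -6)
G = -384 (G = ((1 - 5)²*4)*(-6) = ((-4)²*4)*(-6) = (16*4)*(-6) = 64*(-6) = -384)
1/G = 1/(-384) = -1/384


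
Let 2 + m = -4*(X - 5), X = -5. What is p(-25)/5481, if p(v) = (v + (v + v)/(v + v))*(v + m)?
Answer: -104/1827 ≈ -0.056924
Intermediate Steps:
m = 38 (m = -2 - 4*(-5 - 5) = -2 - 4*(-10) = -2 + 40 = 38)
p(v) = (1 + v)*(38 + v) (p(v) = (v + (v + v)/(v + v))*(v + 38) = (v + (2*v)/((2*v)))*(38 + v) = (v + (2*v)*(1/(2*v)))*(38 + v) = (v + 1)*(38 + v) = (1 + v)*(38 + v))
p(-25)/5481 = (38 + (-25)² + 39*(-25))/5481 = (38 + 625 - 975)*(1/5481) = -312*1/5481 = -104/1827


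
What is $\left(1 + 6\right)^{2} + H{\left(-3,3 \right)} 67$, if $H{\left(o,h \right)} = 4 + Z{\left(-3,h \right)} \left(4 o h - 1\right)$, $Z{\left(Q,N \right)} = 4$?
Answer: $-9599$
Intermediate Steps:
$H{\left(o,h \right)} = 16 h o$ ($H{\left(o,h \right)} = 4 + 4 \left(4 o h - 1\right) = 4 + 4 \left(4 h o - 1\right) = 4 + 4 \left(-1 + 4 h o\right) = 4 + \left(-4 + 16 h o\right) = 16 h o$)
$\left(1 + 6\right)^{2} + H{\left(-3,3 \right)} 67 = \left(1 + 6\right)^{2} + 16 \cdot 3 \left(-3\right) 67 = 7^{2} - 9648 = 49 - 9648 = -9599$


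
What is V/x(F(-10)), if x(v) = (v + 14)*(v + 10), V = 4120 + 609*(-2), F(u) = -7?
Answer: 2902/21 ≈ 138.19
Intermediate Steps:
V = 2902 (V = 4120 - 1218 = 2902)
x(v) = (10 + v)*(14 + v) (x(v) = (14 + v)*(10 + v) = (10 + v)*(14 + v))
V/x(F(-10)) = 2902/(140 + (-7)² + 24*(-7)) = 2902/(140 + 49 - 168) = 2902/21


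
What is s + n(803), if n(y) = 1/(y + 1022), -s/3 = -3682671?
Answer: 20162623726/1825 ≈ 1.1048e+7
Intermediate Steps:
s = 11048013 (s = -3*(-3682671) = 11048013)
n(y) = 1/(1022 + y)
s + n(803) = 11048013 + 1/(1022 + 803) = 11048013 + 1/1825 = 20162623726/1825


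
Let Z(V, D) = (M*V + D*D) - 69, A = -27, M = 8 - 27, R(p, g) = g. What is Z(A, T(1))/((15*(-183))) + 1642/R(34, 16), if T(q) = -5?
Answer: 2249893/21960 ≈ 102.45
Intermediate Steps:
M = -19
Z(V, D) = -69 + D² - 19*V (Z(V, D) = (-19*V + D*D) - 69 = (-19*V + D²) - 69 = (D² - 19*V) - 69 = -69 + D² - 19*V)
Z(A, T(1))/((15*(-183))) + 1642/R(34, 16) = (-69 + (-5)² - 19*(-27))/((15*(-183))) + 1642/16 = (-69 + 25 + 513)/(-2745) + 1642*(1/16) = 469*(-1/2745) + 821/8 = -469/2745 + 821/8 = 2249893/21960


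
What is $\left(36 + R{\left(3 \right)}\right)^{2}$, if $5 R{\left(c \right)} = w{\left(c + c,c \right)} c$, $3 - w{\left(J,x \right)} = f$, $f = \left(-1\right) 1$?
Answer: $\frac{36864}{25} \approx 1474.6$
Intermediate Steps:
$f = -1$
$w{\left(J,x \right)} = 4$ ($w{\left(J,x \right)} = 3 - -1 = 3 + 1 = 4$)
$R{\left(c \right)} = \frac{4 c}{5}$
$\left(36 + R{\left(3 \right)}\right)^{2} = \left(36 + \frac{4}{5} \cdot 3\right)^{2} = \left(36 + \frac{12}{5}\right)^{2} = \left(\frac{192}{5}\right)^{2} = \frac{36864}{25}$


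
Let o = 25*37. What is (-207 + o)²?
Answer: 515524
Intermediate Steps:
o = 925
(-207 + o)² = (-207 + 925)² = 718² = 515524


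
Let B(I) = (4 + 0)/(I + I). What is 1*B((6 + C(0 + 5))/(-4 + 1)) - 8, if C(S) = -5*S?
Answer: -146/19 ≈ -7.6842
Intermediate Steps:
B(I) = 2/I (B(I) = 4/((2*I)) = 4*(1/(2*I)) = 2/I)
1*B((6 + C(0 + 5))/(-4 + 1)) - 8 = 1*(2/(((6 - 5*(0 + 5))/(-4 + 1)))) - 8 = 1*(2/(((6 - 5*5)/(-3)))) - 8 = 1*(2/(((6 - 25)*(-⅓)))) - 8 = 1*(2/((-19*(-⅓)))) - 8 = 1*(2/(19/3)) - 8 = 1*(2*(3/19)) - 8 = 1*(6/19) - 8 = 6/19 - 8 = -146/19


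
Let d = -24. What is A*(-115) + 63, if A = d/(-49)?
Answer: 327/49 ≈ 6.6735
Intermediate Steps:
A = 24/49 (A = -24/(-49) = -24*(-1/49) = 24/49 ≈ 0.48980)
A*(-115) + 63 = (24/49)*(-115) + 63 = -2760/49 + 63 = 327/49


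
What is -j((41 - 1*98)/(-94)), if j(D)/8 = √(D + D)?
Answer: -8*√2679/47 ≈ -8.8101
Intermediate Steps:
j(D) = 8*√2*√D (j(D) = 8*√(D + D) = 8*√(2*D) = 8*(√2*√D) = 8*√2*√D)
-j((41 - 1*98)/(-94)) = -8*√2*√((41 - 1*98)/(-94)) = -8*√2*√((41 - 98)*(-1/94)) = -8*√2*√(-57*(-1/94)) = -8*√2*√(57/94) = -8*√2*√5358/94 = -8*√2679/47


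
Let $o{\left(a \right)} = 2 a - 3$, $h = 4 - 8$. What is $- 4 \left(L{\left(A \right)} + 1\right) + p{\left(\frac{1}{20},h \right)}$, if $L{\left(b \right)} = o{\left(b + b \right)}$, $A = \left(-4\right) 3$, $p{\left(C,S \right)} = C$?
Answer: $\frac{4001}{20} \approx 200.05$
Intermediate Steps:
$h = -4$
$A = -12$
$o{\left(a \right)} = -3 + 2 a$
$L{\left(b \right)} = -3 + 4 b$ ($L{\left(b \right)} = -3 + 2 \left(b + b\right) = -3 + 2 \cdot 2 b = -3 + 4 b$)
$- 4 \left(L{\left(A \right)} + 1\right) + p{\left(\frac{1}{20},h \right)} = - 4 \left(\left(-3 + 4 \left(-12\right)\right) + 1\right) + \frac{1}{20} = - 4 \left(\left(-3 - 48\right) + 1\right) + \frac{1}{20} = - 4 \left(-51 + 1\right) + \frac{1}{20} = \left(-4\right) \left(-50\right) + \frac{1}{20} = 200 + \frac{1}{20} = \frac{4001}{20}$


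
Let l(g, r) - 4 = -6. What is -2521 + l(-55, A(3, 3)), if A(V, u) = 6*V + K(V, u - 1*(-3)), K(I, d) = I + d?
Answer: -2523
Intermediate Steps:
A(V, u) = 3 + u + 7*V (A(V, u) = 6*V + (V + (u - 1*(-3))) = 6*V + (V + (u + 3)) = 6*V + (V + (3 + u)) = 6*V + (3 + V + u) = 3 + u + 7*V)
l(g, r) = -2 (l(g, r) = 4 - 6 = -2)
-2521 + l(-55, A(3, 3)) = -2521 - 2 = -2523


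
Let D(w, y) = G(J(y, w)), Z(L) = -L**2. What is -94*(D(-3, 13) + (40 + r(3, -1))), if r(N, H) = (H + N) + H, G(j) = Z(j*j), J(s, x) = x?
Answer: 3760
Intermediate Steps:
G(j) = -j**4 (G(j) = -(j*j)**2 = -(j**2)**2 = -j**4)
D(w, y) = -w**4
r(N, H) = N + 2*H
-94*(D(-3, 13) + (40 + r(3, -1))) = -94*(-1*(-3)**4 + (40 + (3 + 2*(-1)))) = -94*(-1*81 + (40 + (3 - 2))) = -94*(-81 + (40 + 1)) = -94*(-81 + 41) = -94*(-40) = 3760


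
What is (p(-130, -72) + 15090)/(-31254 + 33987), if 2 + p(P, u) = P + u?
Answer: 4962/911 ≈ 5.4468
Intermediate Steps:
p(P, u) = -2 + P + u (p(P, u) = -2 + (P + u) = -2 + P + u)
(p(-130, -72) + 15090)/(-31254 + 33987) = ((-2 - 130 - 72) + 15090)/(-31254 + 33987) = (-204 + 15090)/2733 = 14886*(1/2733) = 4962/911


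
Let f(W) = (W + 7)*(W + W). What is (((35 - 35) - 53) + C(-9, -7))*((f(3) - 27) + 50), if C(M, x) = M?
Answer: -5146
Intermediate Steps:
f(W) = 2*W*(7 + W) (f(W) = (7 + W)*(2*W) = 2*W*(7 + W))
(((35 - 35) - 53) + C(-9, -7))*((f(3) - 27) + 50) = (((35 - 35) - 53) - 9)*((2*3*(7 + 3) - 27) + 50) = ((0 - 53) - 9)*((2*3*10 - 27) + 50) = (-53 - 9)*((60 - 27) + 50) = -62*(33 + 50) = -62*83 = -5146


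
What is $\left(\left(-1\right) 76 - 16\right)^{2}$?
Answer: $8464$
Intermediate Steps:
$\left(\left(-1\right) 76 - 16\right)^{2} = \left(-76 - 16\right)^{2} = \left(-92\right)^{2} = 8464$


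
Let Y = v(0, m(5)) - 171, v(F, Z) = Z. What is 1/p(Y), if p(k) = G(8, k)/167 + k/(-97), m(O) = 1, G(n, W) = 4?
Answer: 16199/28778 ≈ 0.56289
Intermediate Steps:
Y = -170 (Y = 1 - 171 = -170)
p(k) = 4/167 - k/97 (p(k) = 4/167 + k/(-97) = 4*(1/167) + k*(-1/97) = 4/167 - k/97)
1/p(Y) = 1/(4/167 - 1/97*(-170)) = 1/(4/167 + 170/97) = 1/(28778/16199) = 16199/28778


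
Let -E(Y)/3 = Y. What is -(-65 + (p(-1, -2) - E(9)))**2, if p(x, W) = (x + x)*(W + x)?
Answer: -1024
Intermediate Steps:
p(x, W) = 2*x*(W + x) (p(x, W) = (2*x)*(W + x) = 2*x*(W + x))
E(Y) = -3*Y
-(-65 + (p(-1, -2) - E(9)))**2 = -(-65 + (2*(-1)*(-2 - 1) - (-3)*9))**2 = -(-65 + (2*(-1)*(-3) - 1*(-27)))**2 = -(-65 + (6 + 27))**2 = -(-65 + 33)**2 = -1*(-32)**2 = -1*1024 = -1024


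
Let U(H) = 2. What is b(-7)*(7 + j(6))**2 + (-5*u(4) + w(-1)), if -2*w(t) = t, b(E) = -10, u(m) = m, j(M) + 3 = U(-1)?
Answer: -759/2 ≈ -379.50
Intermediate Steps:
j(M) = -1 (j(M) = -3 + 2 = -1)
w(t) = -t/2
b(-7)*(7 + j(6))**2 + (-5*u(4) + w(-1)) = -10*(7 - 1)**2 + (-5*4 - 1/2*(-1)) = -10*6**2 + (-20 + 1/2) = -10*36 - 39/2 = -360 - 39/2 = -759/2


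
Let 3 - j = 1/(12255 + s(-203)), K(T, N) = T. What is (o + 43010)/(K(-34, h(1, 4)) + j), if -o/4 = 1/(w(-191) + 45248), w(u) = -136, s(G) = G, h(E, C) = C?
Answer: -2923012410254/2106803707 ≈ -1387.4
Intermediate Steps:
j = 36155/12052 (j = 3 - 1/(12255 - 203) = 3 - 1/12052 = 36155/12052 ≈ 2.9999)
o = -1/11278 (o = -4/(-136 + 45248) = -4/45112 = -4*1/45112 = -1/11278 ≈ -8.8668e-5)
(o + 43010)/(K(-34, h(1, 4)) + j) = (-1/11278 + 43010)/(-34 + 36155/12052) = 485066779/(11278*(-373613/12052)) = (485066779/11278)*(-12052/373613) = -2923012410254/2106803707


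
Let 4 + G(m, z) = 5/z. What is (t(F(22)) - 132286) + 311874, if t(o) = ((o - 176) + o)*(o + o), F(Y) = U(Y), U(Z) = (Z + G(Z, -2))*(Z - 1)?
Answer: 488813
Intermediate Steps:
G(m, z) = -4 + 5/z
U(Z) = (-1 + Z)*(-13/2 + Z) (U(Z) = (Z + (-4 + 5/(-2)))*(Z - 1) = (Z + (-4 + 5*(-½)))*(-1 + Z) = (Z + (-4 - 5/2))*(-1 + Z) = (Z - 13/2)*(-1 + Z) = (-13/2 + Z)*(-1 + Z) = (-1 + Z)*(-13/2 + Z))
F(Y) = 13/2 + Y² - 15*Y/2
t(o) = 2*o*(-176 + 2*o) (t(o) = ((-176 + o) + o)*(2*o) = (-176 + 2*o)*(2*o) = 2*o*(-176 + 2*o))
(t(F(22)) - 132286) + 311874 = (4*(13/2 + 22² - 15/2*22)*(-88 + (13/2 + 22² - 15/2*22)) - 132286) + 311874 = (4*(13/2 + 484 - 165)*(-88 + (13/2 + 484 - 165)) - 132286) + 311874 = (4*(651/2)*(-88 + 651/2) - 132286) + 311874 = (4*(651/2)*(475/2) - 132286) + 311874 = (309225 - 132286) + 311874 = 176939 + 311874 = 488813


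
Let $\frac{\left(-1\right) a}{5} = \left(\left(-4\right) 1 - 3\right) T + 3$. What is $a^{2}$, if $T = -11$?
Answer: $160000$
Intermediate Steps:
$a = -400$ ($a = - 5 \left(\left(\left(-4\right) 1 - 3\right) \left(-11\right) + 3\right) = - 5 \left(\left(-4 - 3\right) \left(-11\right) + 3\right) = - 5 \left(\left(-7\right) \left(-11\right) + 3\right) = - 5 \left(77 + 3\right) = \left(-5\right) 80 = -400$)
$a^{2} = \left(-400\right)^{2} = 160000$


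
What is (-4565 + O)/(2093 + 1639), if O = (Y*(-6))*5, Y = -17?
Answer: -4055/3732 ≈ -1.0865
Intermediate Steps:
O = 510 (O = -17*(-6)*5 = 102*5 = 510)
(-4565 + O)/(2093 + 1639) = (-4565 + 510)/(2093 + 1639) = -4055/3732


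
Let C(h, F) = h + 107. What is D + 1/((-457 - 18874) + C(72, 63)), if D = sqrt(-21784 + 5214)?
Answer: -1/19152 + I*sqrt(16570) ≈ -5.2214e-5 + 128.72*I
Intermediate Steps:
C(h, F) = 107 + h
D = I*sqrt(16570) (D = sqrt(-16570) = I*sqrt(16570) ≈ 128.72*I)
D + 1/((-457 - 18874) + C(72, 63)) = I*sqrt(16570) + 1/((-457 - 18874) + (107 + 72)) = I*sqrt(16570) + 1/(-19331 + 179) = I*sqrt(16570) + 1/(-19152) = I*sqrt(16570) - 1/19152 = -1/19152 + I*sqrt(16570)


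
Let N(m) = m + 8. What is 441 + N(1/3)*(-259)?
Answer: -5152/3 ≈ -1717.3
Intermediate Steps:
N(m) = 8 + m
441 + N(1/3)*(-259) = 441 + (8 + 1/3)*(-259) = 441 + (8 + 1*(⅓))*(-259) = 441 + (8 + ⅓)*(-259) = 441 + (25/3)*(-259) = 441 - 6475/3 = -5152/3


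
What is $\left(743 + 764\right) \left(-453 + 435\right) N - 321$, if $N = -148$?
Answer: $4014327$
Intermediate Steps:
$\left(743 + 764\right) \left(-453 + 435\right) N - 321 = \left(743 + 764\right) \left(-453 + 435\right) \left(-148\right) - 321 = 1507 \left(-18\right) \left(-148\right) - 321 = \left(-27126\right) \left(-148\right) - 321 = 4014648 - 321 = 4014327$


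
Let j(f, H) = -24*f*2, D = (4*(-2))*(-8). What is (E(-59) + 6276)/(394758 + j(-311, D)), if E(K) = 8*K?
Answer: 2902/204843 ≈ 0.014167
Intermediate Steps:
D = 64 (D = -8*(-8) = 64)
j(f, H) = -48*f
(E(-59) + 6276)/(394758 + j(-311, D)) = (8*(-59) + 6276)/(394758 - 48*(-311)) = (-472 + 6276)/(394758 + 14928) = 5804/409686 = 5804*(1/409686) = 2902/204843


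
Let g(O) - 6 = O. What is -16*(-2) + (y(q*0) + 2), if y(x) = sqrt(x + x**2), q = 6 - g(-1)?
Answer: 34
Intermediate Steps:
g(O) = 6 + O
q = 1 (q = 6 - (6 - 1) = 6 - 1*5 = 6 - 5 = 1)
-16*(-2) + (y(q*0) + 2) = -16*(-2) + (sqrt((1*0)*(1 + 1*0)) + 2) = -8*(-4) + (sqrt(0*(1 + 0)) + 2) = 32 + (sqrt(0*1) + 2) = 32 + (sqrt(0) + 2) = 32 + (0 + 2) = 32 + 2 = 34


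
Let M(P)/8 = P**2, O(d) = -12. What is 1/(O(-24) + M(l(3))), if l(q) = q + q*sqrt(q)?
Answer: 23/1164 - sqrt(3)/97 ≈ 0.0019033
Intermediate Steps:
l(q) = q + q**(3/2)
M(P) = 8*P**2
1/(O(-24) + M(l(3))) = 1/(-12 + 8*(3 + 3**(3/2))**2) = 1/(-12 + 8*(3 + 3*sqrt(3))**2)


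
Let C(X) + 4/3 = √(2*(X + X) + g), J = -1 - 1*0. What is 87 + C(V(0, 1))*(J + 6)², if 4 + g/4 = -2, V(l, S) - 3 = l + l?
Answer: 161/3 + 50*I*√3 ≈ 53.667 + 86.603*I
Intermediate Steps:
V(l, S) = 3 + 2*l (V(l, S) = 3 + (l + l) = 3 + 2*l)
g = -24 (g = -16 + 4*(-2) = -16 - 8 = -24)
J = -1 (J = -1 + 0 = -1)
C(X) = -4/3 + √(-24 + 4*X) (C(X) = -4/3 + √(2*(X + X) - 24) = -4/3 + √(2*(2*X) - 24) = -4/3 + √(4*X - 24) = -4/3 + √(-24 + 4*X))
87 + C(V(0, 1))*(J + 6)² = 87 + (-4/3 + 2*√(-6 + (3 + 2*0)))*(-1 + 6)² = 87 + (-4/3 + 2*√(-6 + (3 + 0)))*5² = 87 + (-4/3 + 2*√(-6 + 3))*25 = 87 + (-4/3 + 2*√(-3))*25 = 87 + (-4/3 + 2*(I*√3))*25 = 87 + (-4/3 + 2*I*√3)*25 = 87 + (-100/3 + 50*I*√3) = 161/3 + 50*I*√3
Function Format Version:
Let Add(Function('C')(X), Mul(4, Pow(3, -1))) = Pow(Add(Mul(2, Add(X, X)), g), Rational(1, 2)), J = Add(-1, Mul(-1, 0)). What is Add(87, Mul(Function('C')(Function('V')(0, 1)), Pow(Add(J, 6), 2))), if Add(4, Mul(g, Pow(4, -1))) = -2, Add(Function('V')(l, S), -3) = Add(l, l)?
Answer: Add(Rational(161, 3), Mul(50, I, Pow(3, Rational(1, 2)))) ≈ Add(53.667, Mul(86.603, I))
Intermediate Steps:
Function('V')(l, S) = Add(3, Mul(2, l)) (Function('V')(l, S) = Add(3, Add(l, l)) = Add(3, Mul(2, l)))
g = -24 (g = Add(-16, Mul(4, -2)) = Add(-16, -8) = -24)
J = -1 (J = Add(-1, 0) = -1)
Function('C')(X) = Add(Rational(-4, 3), Pow(Add(-24, Mul(4, X)), Rational(1, 2))) (Function('C')(X) = Add(Rational(-4, 3), Pow(Add(Mul(2, Add(X, X)), -24), Rational(1, 2))) = Add(Rational(-4, 3), Pow(Add(Mul(2, Mul(2, X)), -24), Rational(1, 2))) = Add(Rational(-4, 3), Pow(Add(Mul(4, X), -24), Rational(1, 2))) = Add(Rational(-4, 3), Pow(Add(-24, Mul(4, X)), Rational(1, 2))))
Add(87, Mul(Function('C')(Function('V')(0, 1)), Pow(Add(J, 6), 2))) = Add(87, Mul(Add(Rational(-4, 3), Mul(2, Pow(Add(-6, Add(3, Mul(2, 0))), Rational(1, 2)))), Pow(Add(-1, 6), 2))) = Add(87, Mul(Add(Rational(-4, 3), Mul(2, Pow(Add(-6, Add(3, 0)), Rational(1, 2)))), Pow(5, 2))) = Add(87, Mul(Add(Rational(-4, 3), Mul(2, Pow(Add(-6, 3), Rational(1, 2)))), 25)) = Add(87, Mul(Add(Rational(-4, 3), Mul(2, Pow(-3, Rational(1, 2)))), 25)) = Add(87, Mul(Add(Rational(-4, 3), Mul(2, Mul(I, Pow(3, Rational(1, 2))))), 25)) = Add(87, Mul(Add(Rational(-4, 3), Mul(2, I, Pow(3, Rational(1, 2)))), 25)) = Add(87, Add(Rational(-100, 3), Mul(50, I, Pow(3, Rational(1, 2))))) = Add(Rational(161, 3), Mul(50, I, Pow(3, Rational(1, 2))))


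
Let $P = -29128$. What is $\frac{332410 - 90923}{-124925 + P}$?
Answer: $- \frac{241487}{154053} \approx -1.5676$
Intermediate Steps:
$\frac{332410 - 90923}{-124925 + P} = \frac{332410 - 90923}{-124925 - 29128} = \frac{241487}{-154053} = 241487 \left(- \frac{1}{154053}\right) = - \frac{241487}{154053}$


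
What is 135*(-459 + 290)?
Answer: -22815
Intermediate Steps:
135*(-459 + 290) = 135*(-169) = -22815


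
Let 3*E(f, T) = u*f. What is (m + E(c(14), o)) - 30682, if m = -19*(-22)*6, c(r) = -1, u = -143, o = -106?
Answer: -84379/3 ≈ -28126.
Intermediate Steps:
E(f, T) = -143*f/3 (E(f, T) = (-143*f)/3 = -143*f/3)
m = 2508 (m = 418*6 = 2508)
(m + E(c(14), o)) - 30682 = (2508 - 143/3*(-1)) - 30682 = (2508 + 143/3) - 30682 = 7667/3 - 30682 = -84379/3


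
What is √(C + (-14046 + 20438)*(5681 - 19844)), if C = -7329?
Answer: 5*I*√3621489 ≈ 9515.1*I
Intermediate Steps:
√(C + (-14046 + 20438)*(5681 - 19844)) = √(-7329 + (-14046 + 20438)*(5681 - 19844)) = √(-7329 + 6392*(-14163)) = √(-7329 - 90529896) = √(-90537225) = 5*I*√3621489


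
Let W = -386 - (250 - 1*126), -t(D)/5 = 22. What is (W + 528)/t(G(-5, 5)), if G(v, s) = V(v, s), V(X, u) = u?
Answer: -9/55 ≈ -0.16364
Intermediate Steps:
G(v, s) = s
t(D) = -110 (t(D) = -5*22 = -110)
W = -510 (W = -386 - (250 - 126) = -386 - 1*124 = -386 - 124 = -510)
(W + 528)/t(G(-5, 5)) = (-510 + 528)/(-110) = -1/110*18 = -9/55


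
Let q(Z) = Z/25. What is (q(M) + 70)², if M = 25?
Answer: 5041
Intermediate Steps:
q(Z) = Z/25 (q(Z) = Z*(1/25) = Z/25)
(q(M) + 70)² = ((1/25)*25 + 70)² = (1 + 70)² = 71² = 5041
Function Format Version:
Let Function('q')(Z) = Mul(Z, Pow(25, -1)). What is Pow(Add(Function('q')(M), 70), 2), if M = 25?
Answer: 5041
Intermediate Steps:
Function('q')(Z) = Mul(Rational(1, 25), Z) (Function('q')(Z) = Mul(Z, Rational(1, 25)) = Mul(Rational(1, 25), Z))
Pow(Add(Function('q')(M), 70), 2) = Pow(Add(Mul(Rational(1, 25), 25), 70), 2) = Pow(Add(1, 70), 2) = Pow(71, 2) = 5041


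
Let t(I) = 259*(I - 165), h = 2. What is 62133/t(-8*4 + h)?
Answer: -20711/16835 ≈ -1.2302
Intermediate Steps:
t(I) = -42735 + 259*I (t(I) = 259*(-165 + I) = -42735 + 259*I)
62133/t(-8*4 + h) = 62133/(-42735 + 259*(-8*4 + 2)) = 62133/(-42735 + 259*(-32 + 2)) = 62133/(-42735 + 259*(-30)) = 62133/(-42735 - 7770) = 62133/(-50505) = 62133*(-1/50505) = -20711/16835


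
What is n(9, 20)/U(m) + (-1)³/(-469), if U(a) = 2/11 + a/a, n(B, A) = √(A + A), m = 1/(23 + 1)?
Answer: 1/469 + 22*√10/13 ≈ 5.3537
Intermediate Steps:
m = 1/24 ≈ 0.041667
n(B, A) = √2*√A (n(B, A) = √(2*A) = √2*√A)
U(a) = 13/11 (U(a) = 2*(1/11) + 1 = 2/11 + 1 = 13/11)
n(9, 20)/U(m) + (-1)³/(-469) = (√2*√20)/(13/11) + (-1)³/(-469) = (√2*(2*√5))*(11/13) - 1*(-1/469) = (2*√10)*(11/13) + 1/469 = 22*√10/13 + 1/469 = 1/469 + 22*√10/13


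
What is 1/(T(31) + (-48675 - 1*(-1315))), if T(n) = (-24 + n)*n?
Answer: -1/47143 ≈ -2.1212e-5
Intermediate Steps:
T(n) = n*(-24 + n)
1/(T(31) + (-48675 - 1*(-1315))) = 1/(31*(-24 + 31) + (-48675 - 1*(-1315))) = 1/(31*7 + (-48675 + 1315)) = 1/(217 - 47360) = 1/(-47143) = -1/47143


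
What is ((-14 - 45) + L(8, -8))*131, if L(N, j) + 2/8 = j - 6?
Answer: -38383/4 ≈ -9595.8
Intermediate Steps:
L(N, j) = -25/4 + j (L(N, j) = -1/4 + (j - 6) = -1/4 + (-6 + j) = -25/4 + j)
((-14 - 45) + L(8, -8))*131 = ((-14 - 45) + (-25/4 - 8))*131 = (-59 - 57/4)*131 = -293/4*131 = -38383/4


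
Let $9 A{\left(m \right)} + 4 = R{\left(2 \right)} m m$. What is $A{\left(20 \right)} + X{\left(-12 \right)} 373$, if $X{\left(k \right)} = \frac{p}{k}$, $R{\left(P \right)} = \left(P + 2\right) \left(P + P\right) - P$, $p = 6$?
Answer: $\frac{7835}{18} \approx 435.28$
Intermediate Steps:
$R{\left(P \right)} = - P + 2 P \left(2 + P\right)$ ($R{\left(P \right)} = \left(2 + P\right) 2 P - P = 2 P \left(2 + P\right) - P = - P + 2 P \left(2 + P\right)$)
$X{\left(k \right)} = \frac{6}{k}$
$A{\left(m \right)} = - \frac{4}{9} + \frac{14 m^{2}}{9}$ ($A{\left(m \right)} = - \frac{4}{9} + \frac{2 \left(3 + 2 \cdot 2\right) m m}{9} = - \frac{4}{9} + \frac{2 \left(3 + 4\right) m m}{9} = - \frac{4}{9} + \frac{2 \cdot 7 m m}{9} = - \frac{4}{9} + \frac{14 m m}{9} = - \frac{4}{9} + \frac{14 m^{2}}{9}$)
$A{\left(20 \right)} + X{\left(-12 \right)} 373 = \left(- \frac{4}{9} + \frac{14 \cdot 20^{2}}{9}\right) + \frac{6}{-12} \cdot 373 = \left(- \frac{4}{9} + \frac{14}{9} \cdot 400\right) + 6 \left(- \frac{1}{12}\right) 373 = \left(- \frac{4}{9} + \frac{5600}{9}\right) - \frac{373}{2} = \frac{5596}{9} - \frac{373}{2} = \frac{7835}{18}$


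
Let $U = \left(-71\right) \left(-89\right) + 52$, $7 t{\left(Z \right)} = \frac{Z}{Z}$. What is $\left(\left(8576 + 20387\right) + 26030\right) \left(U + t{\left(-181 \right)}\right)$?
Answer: $\frac{2452577814}{7} \approx 3.5037 \cdot 10^{8}$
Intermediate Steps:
$t{\left(Z \right)} = \frac{1}{7}$ ($t{\left(Z \right)} = \frac{Z \frac{1}{Z}}{7} = \frac{1}{7} \cdot 1 = \frac{1}{7}$)
$U = 6371$ ($U = 6319 + 52 = 6371$)
$\left(\left(8576 + 20387\right) + 26030\right) \left(U + t{\left(-181 \right)}\right) = \left(\left(8576 + 20387\right) + 26030\right) \left(6371 + \frac{1}{7}\right) = \left(28963 + 26030\right) \frac{44598}{7} = 54993 \cdot \frac{44598}{7} = \frac{2452577814}{7}$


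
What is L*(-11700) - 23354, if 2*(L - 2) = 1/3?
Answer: -48704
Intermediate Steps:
L = 13/6 (L = 2 + (½)/3 = 2 + (½)*(⅓) = 2 + ⅙ = 13/6 ≈ 2.1667)
L*(-11700) - 23354 = (13/6)*(-11700) - 23354 = -25350 - 23354 = -48704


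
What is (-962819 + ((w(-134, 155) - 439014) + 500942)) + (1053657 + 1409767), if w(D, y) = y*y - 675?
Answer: 1585883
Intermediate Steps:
w(D, y) = -675 + y**2 (w(D, y) = y**2 - 675 = -675 + y**2)
(-962819 + ((w(-134, 155) - 439014) + 500942)) + (1053657 + 1409767) = (-962819 + (((-675 + 155**2) - 439014) + 500942)) + (1053657 + 1409767) = (-962819 + (((-675 + 24025) - 439014) + 500942)) + 2463424 = (-962819 + ((23350 - 439014) + 500942)) + 2463424 = (-962819 + (-415664 + 500942)) + 2463424 = (-962819 + 85278) + 2463424 = -877541 + 2463424 = 1585883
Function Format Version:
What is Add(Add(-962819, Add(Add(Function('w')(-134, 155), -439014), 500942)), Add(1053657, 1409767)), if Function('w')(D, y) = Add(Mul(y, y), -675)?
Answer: 1585883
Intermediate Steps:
Function('w')(D, y) = Add(-675, Pow(y, 2)) (Function('w')(D, y) = Add(Pow(y, 2), -675) = Add(-675, Pow(y, 2)))
Add(Add(-962819, Add(Add(Function('w')(-134, 155), -439014), 500942)), Add(1053657, 1409767)) = Add(Add(-962819, Add(Add(Add(-675, Pow(155, 2)), -439014), 500942)), Add(1053657, 1409767)) = Add(Add(-962819, Add(Add(Add(-675, 24025), -439014), 500942)), 2463424) = Add(Add(-962819, Add(Add(23350, -439014), 500942)), 2463424) = Add(Add(-962819, Add(-415664, 500942)), 2463424) = Add(Add(-962819, 85278), 2463424) = Add(-877541, 2463424) = 1585883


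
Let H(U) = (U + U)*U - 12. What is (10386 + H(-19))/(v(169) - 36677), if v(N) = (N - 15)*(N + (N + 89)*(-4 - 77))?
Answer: -11096/3228943 ≈ -0.0034364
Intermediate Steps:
H(U) = -12 + 2*U² (H(U) = (2*U)*U - 12 = 2*U² - 12 = -12 + 2*U²)
v(N) = (-7209 - 80*N)*(-15 + N) (v(N) = (-15 + N)*(N + (89 + N)*(-81)) = (-15 + N)*(N + (-7209 - 81*N)) = (-15 + N)*(-7209 - 80*N) = (-7209 - 80*N)*(-15 + N))
(10386 + H(-19))/(v(169) - 36677) = (10386 + (-12 + 2*(-19)²))/((108135 - 6009*169 - 80*169²) - 36677) = (10386 + (-12 + 2*361))/((108135 - 1015521 - 80*28561) - 36677) = (10386 + (-12 + 722))/((108135 - 1015521 - 2284880) - 36677) = (10386 + 710)/(-3192266 - 36677) = 11096/(-3228943) = 11096*(-1/3228943) = -11096/3228943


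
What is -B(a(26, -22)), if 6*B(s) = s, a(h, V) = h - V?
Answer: -8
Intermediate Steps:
B(s) = s/6
-B(a(26, -22)) = -(26 - 1*(-22))/6 = -(26 + 22)/6 = -48/6 = -1*8 = -8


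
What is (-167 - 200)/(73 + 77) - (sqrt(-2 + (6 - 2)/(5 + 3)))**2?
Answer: -71/75 ≈ -0.94667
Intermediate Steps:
(-167 - 200)/(73 + 77) - (sqrt(-2 + (6 - 2)/(5 + 3)))**2 = -367/150 - (sqrt(-2 + 4/8))**2 = -367*1/150 - (sqrt(-2 + 4*(1/8)))**2 = -367/150 - (sqrt(-2 + 1/2))**2 = -367/150 - (sqrt(-3/2))**2 = -367/150 - (I*sqrt(6)/2)**2 = -367/150 - 1*(-3/2) = -367/150 + 3/2 = -71/75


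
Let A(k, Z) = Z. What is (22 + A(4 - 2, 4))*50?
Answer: 1300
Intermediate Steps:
(22 + A(4 - 2, 4))*50 = (22 + 4)*50 = 26*50 = 1300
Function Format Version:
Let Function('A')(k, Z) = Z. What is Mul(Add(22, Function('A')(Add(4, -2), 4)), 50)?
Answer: 1300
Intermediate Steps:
Mul(Add(22, Function('A')(Add(4, -2), 4)), 50) = Mul(Add(22, 4), 50) = Mul(26, 50) = 1300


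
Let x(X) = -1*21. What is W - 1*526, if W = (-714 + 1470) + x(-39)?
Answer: 209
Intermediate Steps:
x(X) = -21
W = 735 (W = (-714 + 1470) - 21 = 756 - 21 = 735)
W - 1*526 = 735 - 1*526 = 735 - 526 = 209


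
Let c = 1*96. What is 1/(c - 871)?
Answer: -1/775 ≈ -0.0012903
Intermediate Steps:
c = 96
1/(c - 871) = 1/(96 - 871) = 1/(-775) = -1/775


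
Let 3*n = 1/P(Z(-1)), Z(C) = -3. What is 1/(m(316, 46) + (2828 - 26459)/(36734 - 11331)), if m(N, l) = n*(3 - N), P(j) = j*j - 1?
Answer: -609672/8518283 ≈ -0.071572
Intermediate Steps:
P(j) = -1 + j**2 (P(j) = j**2 - 1 = -1 + j**2)
n = 1/24 (n = 1/(3*(-1 + (-3)**2)) = 1/(3*(-1 + 9)) = (1/3)/8 = (1/3)*(1/8) = 1/24 ≈ 0.041667)
m(N, l) = 1/8 - N/24 (m(N, l) = (3 - N)/24 = 1/8 - N/24)
1/(m(316, 46) + (2828 - 26459)/(36734 - 11331)) = 1/((1/8 - 1/24*316) + (2828 - 26459)/(36734 - 11331)) = 1/((1/8 - 79/6) - 23631/25403) = 1/(-313/24 - 23631*1/25403) = 1/(-313/24 - 23631/25403) = 1/(-8518283/609672) = -609672/8518283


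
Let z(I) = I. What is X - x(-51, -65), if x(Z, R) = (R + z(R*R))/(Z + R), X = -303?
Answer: -7747/29 ≈ -267.14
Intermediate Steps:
x(Z, R) = (R + R**2)/(R + Z) (x(Z, R) = (R + R*R)/(Z + R) = (R + R**2)/(R + Z))
X - x(-51, -65) = -303 - (-65)*(1 - 65)/(-65 - 51) = -303 - (-65)*(-64)/(-116) = -303 - (-65)*(-1)*(-64)/116 = -303 - 1*(-1040/29) = -303 + 1040/29 = -7747/29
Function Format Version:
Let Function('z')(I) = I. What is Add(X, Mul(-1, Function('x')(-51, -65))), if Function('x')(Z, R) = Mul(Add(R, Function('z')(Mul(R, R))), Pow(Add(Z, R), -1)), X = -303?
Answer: Rational(-7747, 29) ≈ -267.14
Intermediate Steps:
Function('x')(Z, R) = Mul(Pow(Add(R, Z), -1), Add(R, Pow(R, 2))) (Function('x')(Z, R) = Mul(Add(R, Mul(R, R)), Pow(Add(Z, R), -1)) = Mul(Add(R, Pow(R, 2)), Pow(Add(R, Z), -1)) = Mul(Pow(Add(R, Z), -1), Add(R, Pow(R, 2))))
Add(X, Mul(-1, Function('x')(-51, -65))) = Add(-303, Mul(-1, Mul(-65, Pow(Add(-65, -51), -1), Add(1, -65)))) = Add(-303, Mul(-1, Mul(-65, Pow(-116, -1), -64))) = Add(-303, Mul(-1, Mul(-65, Rational(-1, 116), -64))) = Add(-303, Mul(-1, Rational(-1040, 29))) = Add(-303, Rational(1040, 29)) = Rational(-7747, 29)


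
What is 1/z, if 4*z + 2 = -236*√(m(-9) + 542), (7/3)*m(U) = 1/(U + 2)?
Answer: 98/369751771 - 1652*√26555/369751771 ≈ -0.00072780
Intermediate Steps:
m(U) = 3/(7*(2 + U)) (m(U) = 3/(7*(U + 2)) = 3/(7*(2 + U)))
z = -½ - 59*√26555/7 (z = -½ + (-236*√(3/(7*(2 - 9)) + 542))/4 = -½ + (-236*√((3/7)/(-7) + 542))/4 = -½ + (-236*√((3/7)*(-⅐) + 542))/4 = -½ + (-236*√(-3/49 + 542))/4 = -½ + (-236*√26555/7)/4 = -½ - 59*√26555/7 ≈ -1374.0)
1/z = 1/(-½ - 59*√26555/7)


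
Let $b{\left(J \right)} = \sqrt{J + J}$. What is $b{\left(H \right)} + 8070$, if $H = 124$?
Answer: $8070 + 2 \sqrt{62} \approx 8085.8$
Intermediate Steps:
$b{\left(J \right)} = \sqrt{2} \sqrt{J}$ ($b{\left(J \right)} = \sqrt{2 J} = \sqrt{2} \sqrt{J}$)
$b{\left(H \right)} + 8070 = \sqrt{2} \sqrt{124} + 8070 = \sqrt{2} \cdot 2 \sqrt{31} + 8070 = 2 \sqrt{62} + 8070 = 8070 + 2 \sqrt{62}$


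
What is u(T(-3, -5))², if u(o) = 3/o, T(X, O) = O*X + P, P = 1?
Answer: 9/256 ≈ 0.035156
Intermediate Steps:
T(X, O) = 1 + O*X (T(X, O) = O*X + 1 = 1 + O*X)
u(T(-3, -5))² = (3/(1 - 5*(-3)))² = (3/(1 + 15))² = (3/16)² = 9/256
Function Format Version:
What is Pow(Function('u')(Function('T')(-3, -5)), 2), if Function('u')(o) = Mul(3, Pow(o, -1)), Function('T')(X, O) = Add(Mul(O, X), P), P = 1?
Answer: Rational(9, 256) ≈ 0.035156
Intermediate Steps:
Function('T')(X, O) = Add(1, Mul(O, X)) (Function('T')(X, O) = Add(Mul(O, X), 1) = Add(1, Mul(O, X)))
Pow(Function('u')(Function('T')(-3, -5)), 2) = Pow(Mul(3, Pow(Add(1, Mul(-5, -3)), -1)), 2) = Pow(Mul(3, Pow(Add(1, 15), -1)), 2) = Pow(Mul(3, Pow(16, -1)), 2) = Pow(Mul(3, Rational(1, 16)), 2) = Pow(Rational(3, 16), 2) = Rational(9, 256)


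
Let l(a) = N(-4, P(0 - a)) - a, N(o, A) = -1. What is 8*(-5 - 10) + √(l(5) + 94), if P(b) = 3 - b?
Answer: -120 + 2*√22 ≈ -110.62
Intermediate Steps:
l(a) = -1 - a
8*(-5 - 10) + √(l(5) + 94) = 8*(-5 - 10) + √((-1 - 1*5) + 94) = 8*(-15) + √((-1 - 5) + 94) = -120 + √(-6 + 94) = -120 + √88 = -120 + 2*√22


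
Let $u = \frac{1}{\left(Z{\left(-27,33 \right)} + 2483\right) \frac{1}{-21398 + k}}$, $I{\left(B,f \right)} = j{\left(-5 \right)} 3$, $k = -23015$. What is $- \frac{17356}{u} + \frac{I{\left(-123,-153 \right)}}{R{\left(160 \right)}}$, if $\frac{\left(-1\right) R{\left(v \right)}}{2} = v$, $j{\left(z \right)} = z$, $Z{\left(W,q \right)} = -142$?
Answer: $\frac{2600478583}{2842432} \approx 914.88$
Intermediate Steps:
$R{\left(v \right)} = - 2 v$
$I{\left(B,f \right)} = -15$ ($I{\left(B,f \right)} = \left(-5\right) 3 = -15$)
$u = - \frac{44413}{2341}$ ($u = \frac{1}{\left(-142 + 2483\right) \frac{1}{-21398 - 23015}} = \frac{1}{2341 \frac{1}{-44413}} = \frac{1}{2341 \left(- \frac{1}{44413}\right)} = \frac{1}{- \frac{2341}{44413}} = - \frac{44413}{2341} \approx -18.972$)
$- \frac{17356}{u} + \frac{I{\left(-123,-153 \right)}}{R{\left(160 \right)}} = - \frac{17356}{- \frac{44413}{2341}} - \frac{15}{\left(-2\right) 160} = \left(-17356\right) \left(- \frac{2341}{44413}\right) - \frac{15}{-320} = \frac{40630396}{44413} - - \frac{3}{64} = \frac{40630396}{44413} + \frac{3}{64} = \frac{2600478583}{2842432}$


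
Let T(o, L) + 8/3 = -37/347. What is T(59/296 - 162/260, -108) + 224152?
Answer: 233339345/1041 ≈ 2.2415e+5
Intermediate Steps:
T(o, L) = -2887/1041 (T(o, L) = -8/3 - 37/347 = -2887/1041)
T(59/296 - 162/260, -108) + 224152 = -2887/1041 + 224152 = 233339345/1041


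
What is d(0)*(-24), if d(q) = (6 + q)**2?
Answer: -864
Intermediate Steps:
d(0)*(-24) = (6 + 0)**2*(-24) = 6**2*(-24) = 36*(-24) = -864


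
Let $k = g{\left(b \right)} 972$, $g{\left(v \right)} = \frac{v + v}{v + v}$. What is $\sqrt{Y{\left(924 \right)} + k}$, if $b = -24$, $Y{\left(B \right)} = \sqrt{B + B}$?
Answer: $\sqrt{972 + 2 \sqrt{462}} \approx 31.859$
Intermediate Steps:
$Y{\left(B \right)} = \sqrt{2} \sqrt{B}$ ($Y{\left(B \right)} = \sqrt{2 B} = \sqrt{2} \sqrt{B}$)
$g{\left(v \right)} = 1$ ($g{\left(v \right)} = \frac{2 v}{2 v} = 2 v \frac{1}{2 v} = 1$)
$k = 972$ ($k = 1 \cdot 972 = 972$)
$\sqrt{Y{\left(924 \right)} + k} = \sqrt{\sqrt{2} \sqrt{924} + 972} = \sqrt{\sqrt{2} \cdot 2 \sqrt{231} + 972} = \sqrt{2 \sqrt{462} + 972} = \sqrt{972 + 2 \sqrt{462}}$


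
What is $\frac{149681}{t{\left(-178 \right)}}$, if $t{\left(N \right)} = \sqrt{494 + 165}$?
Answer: $\frac{149681 \sqrt{659}}{659} \approx 5830.7$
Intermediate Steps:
$t{\left(N \right)} = \sqrt{659}$
$\frac{149681}{t{\left(-178 \right)}} = \frac{149681}{\sqrt{659}} = 149681 \frac{\sqrt{659}}{659} = \frac{149681 \sqrt{659}}{659}$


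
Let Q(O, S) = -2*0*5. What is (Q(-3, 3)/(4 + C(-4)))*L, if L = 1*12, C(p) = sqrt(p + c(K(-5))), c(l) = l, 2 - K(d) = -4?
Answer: 0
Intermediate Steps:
K(d) = 6 (K(d) = 2 - 1*(-4) = 2 + 4 = 6)
C(p) = sqrt(6 + p) (C(p) = sqrt(p + 6) = sqrt(6 + p))
Q(O, S) = 0 (Q(O, S) = 0*5 = 0)
L = 12
(Q(-3, 3)/(4 + C(-4)))*L = (0/(4 + sqrt(6 - 4)))*12 = (0/(4 + sqrt(2)))*12 = 0*12 = 0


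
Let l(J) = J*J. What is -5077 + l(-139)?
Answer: 14244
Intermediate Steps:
l(J) = J**2
-5077 + l(-139) = -5077 + (-139)**2 = -5077 + 19321 = 14244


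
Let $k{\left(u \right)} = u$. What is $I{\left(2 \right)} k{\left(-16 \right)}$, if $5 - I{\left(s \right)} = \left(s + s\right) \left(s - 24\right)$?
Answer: $-1488$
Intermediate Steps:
$I{\left(s \right)} = 5 - 2 s \left(-24 + s\right)$ ($I{\left(s \right)} = 5 - \left(s + s\right) \left(s - 24\right) = 5 - 2 s \left(-24 + s\right)$)
$I{\left(2 \right)} k{\left(-16 \right)} = \left(5 - 2 \cdot 2^{2} + 48 \cdot 2\right) \left(-16\right) = \left(5 - 8 + 96\right) \left(-16\right) = 93 \left(-16\right) = -1488$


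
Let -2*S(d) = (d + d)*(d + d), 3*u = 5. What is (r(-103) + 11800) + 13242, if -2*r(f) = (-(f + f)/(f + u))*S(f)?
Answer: 528203/152 ≈ 3475.0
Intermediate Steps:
u = 5/3 (u = (⅓)*5 = 5/3 ≈ 1.6667)
S(d) = -2*d² (S(d) = -(d + d)*(d + d)/2 = -2*d*2*d/2 = -2*d²)
r(f) = -2*f³/(5/3 + f) (r(f) = -(-(f + f)/(f + 5/3))*(-2*f²)/2 = -(-2*f/(5/3 + f))*(-2*f²)/2 = -2*f³/(5/3 + f))
(r(-103) + 11800) + 13242 = (-6*(-103)³/(5 + 3*(-103)) + 11800) + 13242 = (-6*(-1092727)/(5 - 309) + 11800) + 13242 = (-6*(-1092727)/(-304) + 11800) + 13242 = (-6*(-1092727)*(-1/304) + 11800) + 13242 = (-3278181/152 + 11800) + 13242 = -1484581/152 + 13242 = 528203/152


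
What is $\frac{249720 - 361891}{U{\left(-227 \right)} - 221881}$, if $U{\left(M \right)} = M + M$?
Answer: $\frac{112171}{222335} \approx 0.50451$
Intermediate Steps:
$U{\left(M \right)} = 2 M$
$\frac{249720 - 361891}{U{\left(-227 \right)} - 221881} = \frac{249720 - 361891}{2 \left(-227\right) - 221881} = - \frac{112171}{-454 - 221881} = - \frac{112171}{-222335} = \left(-112171\right) \left(- \frac{1}{222335}\right) = \frac{112171}{222335}$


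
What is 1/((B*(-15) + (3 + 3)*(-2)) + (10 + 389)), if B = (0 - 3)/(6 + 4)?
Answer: 2/783 ≈ 0.0025543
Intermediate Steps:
B = -3/10 ≈ -0.30000
1/((B*(-15) + (3 + 3)*(-2)) + (10 + 389)) = 1/((-3/10*(-15) + (3 + 3)*(-2)) + (10 + 389)) = 1/((9/2 + 6*(-2)) + 399) = 1/((9/2 - 12) + 399) = 1/(-15/2 + 399) = 1/(783/2) = 2/783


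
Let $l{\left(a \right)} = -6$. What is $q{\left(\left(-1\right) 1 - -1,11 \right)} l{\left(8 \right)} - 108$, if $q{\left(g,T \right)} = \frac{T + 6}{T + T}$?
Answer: $- \frac{1239}{11} \approx -112.64$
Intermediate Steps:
$q{\left(g,T \right)} = \frac{6 + T}{2 T}$
$q{\left(\left(-1\right) 1 - -1,11 \right)} l{\left(8 \right)} - 108 = \frac{6 + 11}{2 \cdot 11} \left(-6\right) - 108 = \frac{1}{2} \cdot \frac{1}{11} \cdot 17 \left(-6\right) - 108 = \frac{17}{22} \left(-6\right) - 108 = - \frac{51}{11} - 108 = - \frac{1239}{11}$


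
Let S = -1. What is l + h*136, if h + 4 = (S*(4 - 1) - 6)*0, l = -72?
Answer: -616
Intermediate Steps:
h = -4 (h = -4 + (-(4 - 1) - 6)*0 = -4 + (-1*3 - 6)*0 = -4 + (-3 - 6)*0 = -4 - 9*0 = -4 + 0 = -4)
l + h*136 = -72 - 4*136 = -72 - 544 = -616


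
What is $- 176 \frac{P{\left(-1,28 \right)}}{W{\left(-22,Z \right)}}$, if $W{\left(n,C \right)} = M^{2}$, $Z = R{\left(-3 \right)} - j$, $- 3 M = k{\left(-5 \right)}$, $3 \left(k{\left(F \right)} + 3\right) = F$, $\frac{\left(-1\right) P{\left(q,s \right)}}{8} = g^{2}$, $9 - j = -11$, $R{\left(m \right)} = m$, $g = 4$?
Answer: $\frac{456192}{49} \approx 9310.0$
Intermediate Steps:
$j = 20$ ($j = 9 - -11 = 9 + 11 = 20$)
$P{\left(q,s \right)} = -128$ ($P{\left(q,s \right)} = - 8 \cdot 4^{2} = \left(-8\right) 16 = -128$)
$k{\left(F \right)} = -3 + \frac{F}{3}$
$M = \frac{14}{9}$ ($M = - \frac{-3 + \frac{1}{3} \left(-5\right)}{3} = - \frac{-3 - \frac{5}{3}}{3} = \left(- \frac{1}{3}\right) \left(- \frac{14}{3}\right) = \frac{14}{9} \approx 1.5556$)
$Z = -23$ ($Z = -3 - 20 = -23$)
$W{\left(n,C \right)} = \frac{196}{81}$ ($W{\left(n,C \right)} = \left(\frac{14}{9}\right)^{2} = \frac{196}{81}$)
$- 176 \frac{P{\left(-1,28 \right)}}{W{\left(-22,Z \right)}} = - 176 \left(- \frac{128}{\frac{196}{81}}\right) = - 176 \left(\left(-128\right) \frac{81}{196}\right) = \left(-176\right) \left(- \frac{2592}{49}\right) = \frac{456192}{49}$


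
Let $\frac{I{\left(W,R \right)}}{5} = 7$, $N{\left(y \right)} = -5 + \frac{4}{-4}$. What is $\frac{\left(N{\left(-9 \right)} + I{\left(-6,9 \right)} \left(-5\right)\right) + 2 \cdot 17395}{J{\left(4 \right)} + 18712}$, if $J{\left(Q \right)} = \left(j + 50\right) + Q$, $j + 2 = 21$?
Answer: $\frac{34609}{18785} \approx 1.8424$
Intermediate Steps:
$N{\left(y \right)} = -6$ ($N{\left(y \right)} = -5 + 4 \left(- \frac{1}{4}\right) = -5 - 1 = -6$)
$j = 19$ ($j = -2 + 21 = 19$)
$I{\left(W,R \right)} = 35$ ($I{\left(W,R \right)} = 5 \cdot 7 = 35$)
$J{\left(Q \right)} = 69 + Q$ ($J{\left(Q \right)} = \left(19 + 50\right) + Q = 69 + Q$)
$\frac{\left(N{\left(-9 \right)} + I{\left(-6,9 \right)} \left(-5\right)\right) + 2 \cdot 17395}{J{\left(4 \right)} + 18712} = \frac{\left(-6 + 35 \left(-5\right)\right) + 2 \cdot 17395}{\left(69 + 4\right) + 18712} = \frac{\left(-6 - 175\right) + 34790}{73 + 18712} = \frac{-181 + 34790}{18785} = 34609 \cdot \frac{1}{18785} = \frac{34609}{18785}$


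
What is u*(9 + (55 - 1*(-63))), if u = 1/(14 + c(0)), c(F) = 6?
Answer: 127/20 ≈ 6.3500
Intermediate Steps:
u = 1/20 (u = 1/(14 + 6) = 1/20 ≈ 0.050000)
u*(9 + (55 - 1*(-63))) = (9 + (55 - 1*(-63)))/20 = (9 + (55 + 63))/20 = (9 + 118)/20 = (1/20)*127 = 127/20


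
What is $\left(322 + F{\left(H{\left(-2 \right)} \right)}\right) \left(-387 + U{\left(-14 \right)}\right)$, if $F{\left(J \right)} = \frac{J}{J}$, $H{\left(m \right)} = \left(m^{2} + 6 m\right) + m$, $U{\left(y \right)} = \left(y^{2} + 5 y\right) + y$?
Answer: $-88825$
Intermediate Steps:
$U{\left(y \right)} = y^{2} + 6 y$
$H{\left(m \right)} = m^{2} + 7 m$
$F{\left(J \right)} = 1$
$\left(322 + F{\left(H{\left(-2 \right)} \right)}\right) \left(-387 + U{\left(-14 \right)}\right) = \left(322 + 1\right) \left(-387 - 14 \left(6 - 14\right)\right) = 323 \left(-387 - -112\right) = 323 \left(-387 + 112\right) = 323 \left(-275\right) = -88825$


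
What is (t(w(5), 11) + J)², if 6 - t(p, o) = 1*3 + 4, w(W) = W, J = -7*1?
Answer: 64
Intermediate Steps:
J = -7
t(p, o) = -1 (t(p, o) = 6 - (1*3 + 4) = 6 - (3 + 4) = 6 - 1*7 = 6 - 7 = -1)
(t(w(5), 11) + J)² = (-1 - 7)² = (-8)² = 64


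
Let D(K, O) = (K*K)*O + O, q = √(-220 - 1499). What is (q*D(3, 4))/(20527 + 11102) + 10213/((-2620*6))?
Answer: -10213/15720 + 40*I*√191/10543 ≈ -0.64968 + 0.052434*I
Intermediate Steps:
q = 3*I*√191 (q = √(-1719) = 3*I*√191 ≈ 41.461*I)
D(K, O) = O + O*K² (D(K, O) = K²*O + O = O*K² + O = O + O*K²)
(q*D(3, 4))/(20527 + 11102) + 10213/((-2620*6)) = ((3*I*√191)*(4*(1 + 3²)))/(20527 + 11102) + 10213/((-2620*6)) = ((3*I*√191)*(4*(1 + 9)))/31629 + 10213/(-15720) = ((3*I*√191)*(4*10))*(1/31629) + 10213*(-1/15720) = ((3*I*√191)*40)*(1/31629) - 10213/15720 = (120*I*√191)*(1/31629) - 10213/15720 = 40*I*√191/10543 - 10213/15720 = -10213/15720 + 40*I*√191/10543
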